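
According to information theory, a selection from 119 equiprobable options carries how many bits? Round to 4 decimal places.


H = log2(n)
H = log2(119)
= 6.8948


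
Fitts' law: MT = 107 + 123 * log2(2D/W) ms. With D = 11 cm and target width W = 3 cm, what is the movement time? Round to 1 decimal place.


MT = 107 + 123 * log2(2*11/3)
2D/W = 7.333333
log2(7.333333) = 2.8745
MT = 107 + 123 * 2.8745
= 460.6 ms


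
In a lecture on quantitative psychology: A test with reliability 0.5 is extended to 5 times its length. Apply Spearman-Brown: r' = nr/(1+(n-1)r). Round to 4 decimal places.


r_new = n*r / (1 + (n-1)*r)
Numerator = 5 * 0.5 = 2.5
Denominator = 1 + 4 * 0.5 = 3.0
r_new = 2.5 / 3.0
= 0.8333


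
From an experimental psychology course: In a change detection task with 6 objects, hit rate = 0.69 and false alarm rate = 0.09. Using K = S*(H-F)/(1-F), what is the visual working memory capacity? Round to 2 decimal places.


K = S * (H - F) / (1 - F)
H - F = 0.6
1 - F = 0.91
K = 6 * 0.6 / 0.91
= 3.96


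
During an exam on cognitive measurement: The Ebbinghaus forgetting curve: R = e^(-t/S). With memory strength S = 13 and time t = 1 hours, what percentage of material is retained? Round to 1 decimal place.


R = e^(-t/S)
-t/S = -1/13 = -0.076923
R = e^(-0.076923) = 0.925961
Percentage = 0.925961 * 100
= 92.6


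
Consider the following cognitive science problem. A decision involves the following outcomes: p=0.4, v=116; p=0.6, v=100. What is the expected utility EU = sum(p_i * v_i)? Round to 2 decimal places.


EU = sum(p_i * v_i)
0.4 * 116 = 46.4
0.6 * 100 = 60.0
EU = 46.4 + 60.0
= 106.40


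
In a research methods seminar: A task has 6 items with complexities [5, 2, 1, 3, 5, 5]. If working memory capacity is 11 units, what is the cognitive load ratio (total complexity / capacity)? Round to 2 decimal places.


Total complexity = 5 + 2 + 1 + 3 + 5 + 5 = 21
Load = total / capacity = 21 / 11
= 1.91


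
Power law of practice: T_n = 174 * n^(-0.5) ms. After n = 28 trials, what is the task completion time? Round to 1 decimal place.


T_n = 174 * 28^(-0.5)
28^(-0.5) = 0.188982
T_n = 174 * 0.188982
= 32.9 ms


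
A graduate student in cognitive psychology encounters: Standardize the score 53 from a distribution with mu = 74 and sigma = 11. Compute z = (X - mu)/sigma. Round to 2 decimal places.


z = (X - mu) / sigma
= (53 - 74) / 11
= -21 / 11
= -1.91


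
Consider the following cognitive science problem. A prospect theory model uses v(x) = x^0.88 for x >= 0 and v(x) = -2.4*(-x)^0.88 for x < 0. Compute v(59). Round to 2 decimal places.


Since x = 59 >= 0, use v(x) = x^0.88
59^0.88 = 36.1701
v(59) = 36.17


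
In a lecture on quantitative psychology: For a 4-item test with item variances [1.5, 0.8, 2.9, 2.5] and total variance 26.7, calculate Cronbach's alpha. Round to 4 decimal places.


alpha = (k/(k-1)) * (1 - sum(s_i^2)/s_total^2)
sum(item variances) = 7.7
k/(k-1) = 4/3 = 1.333333
1 - 7.7/26.7 = 1 - 0.28839 = 0.71161
alpha = 1.333333 * 0.71161
= 0.9488


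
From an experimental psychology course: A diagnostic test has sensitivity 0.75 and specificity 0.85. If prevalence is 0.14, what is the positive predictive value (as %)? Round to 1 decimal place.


PPV = (sens * prev) / (sens * prev + (1-spec) * (1-prev))
Numerator = 0.75 * 0.14 = 0.105
P(positive and no disease) = (1 - spec) * (1 - prev) = (1 - 0.85) * (1 - 0.14) = 0.129
Denominator = 0.105 + 0.129 = 0.234
PPV = 0.105 / 0.234 = 0.448718
As percentage = 44.9


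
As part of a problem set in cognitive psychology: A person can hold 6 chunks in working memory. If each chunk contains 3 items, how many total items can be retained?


Total items = chunks * items_per_chunk
= 6 * 3
= 18


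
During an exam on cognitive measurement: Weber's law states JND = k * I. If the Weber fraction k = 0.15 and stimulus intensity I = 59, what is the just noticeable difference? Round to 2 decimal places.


JND = k * I
JND = 0.15 * 59
= 8.85


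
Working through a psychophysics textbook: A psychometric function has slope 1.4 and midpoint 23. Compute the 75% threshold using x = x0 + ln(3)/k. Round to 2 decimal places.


At P = 0.75: 0.75 = 1/(1 + e^(-k*(x-x0)))
Solving: e^(-k*(x-x0)) = 1/3
x = x0 + ln(3)/k
ln(3) = 1.0986
x = 23 + 1.0986/1.4
= 23 + 0.7847
= 23.78


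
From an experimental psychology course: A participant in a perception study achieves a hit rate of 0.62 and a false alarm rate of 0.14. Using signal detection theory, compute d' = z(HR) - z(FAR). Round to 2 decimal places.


d' = z(HR) - z(FAR)
z(0.62) = 0.3055
z(0.14) = -1.0803
d' = 0.3055 - -1.0803
= 1.39


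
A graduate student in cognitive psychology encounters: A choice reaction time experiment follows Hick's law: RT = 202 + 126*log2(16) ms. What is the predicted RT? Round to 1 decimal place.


RT = 202 + 126 * log2(16)
log2(16) = 4.0
RT = 202 + 126 * 4.0
= 202 + 504.0
= 706.0 ms


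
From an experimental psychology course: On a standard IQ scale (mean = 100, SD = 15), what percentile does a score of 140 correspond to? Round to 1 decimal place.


z = (IQ - mean) / SD
z = (140 - 100) / 15 = 2.6667
Percentile = Phi(2.6667) * 100
Phi(2.6667) = 0.99617
= 99.6


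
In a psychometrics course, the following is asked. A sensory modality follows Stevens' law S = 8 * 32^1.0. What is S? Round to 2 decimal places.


S = 8 * 32^1.0
32^1.0 = 32.0
S = 8 * 32.0
= 256.00


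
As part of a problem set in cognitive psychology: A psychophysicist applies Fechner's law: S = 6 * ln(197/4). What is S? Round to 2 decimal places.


S = 6 * ln(197/4)
I/I0 = 49.25
ln(49.25) = 3.8969
S = 6 * 3.8969
= 23.38


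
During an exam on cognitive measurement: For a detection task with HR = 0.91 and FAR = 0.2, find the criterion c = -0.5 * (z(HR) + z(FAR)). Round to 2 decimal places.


c = -0.5 * (z(HR) + z(FAR))
z(0.91) = 1.3408
z(0.2) = -0.8416
c = -0.5 * (1.3408 + -0.8416)
= -0.5 * 0.4992
= -0.25


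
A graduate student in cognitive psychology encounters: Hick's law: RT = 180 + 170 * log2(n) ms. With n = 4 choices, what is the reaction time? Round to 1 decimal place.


RT = 180 + 170 * log2(4)
log2(4) = 2.0
RT = 180 + 170 * 2.0
= 180 + 340.0
= 520.0 ms


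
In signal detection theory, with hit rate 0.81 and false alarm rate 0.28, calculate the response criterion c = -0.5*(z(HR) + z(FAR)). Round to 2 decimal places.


c = -0.5 * (z(HR) + z(FAR))
z(0.81) = 0.8779
z(0.28) = -0.5828
c = -0.5 * (0.8779 + -0.5828)
= -0.5 * 0.2951
= -0.15


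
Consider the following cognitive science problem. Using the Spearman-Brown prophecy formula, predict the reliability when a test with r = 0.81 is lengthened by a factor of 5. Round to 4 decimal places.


r_new = n*r / (1 + (n-1)*r)
Numerator = 5 * 0.81 = 4.05
Denominator = 1 + 4 * 0.81 = 4.24
r_new = 4.05 / 4.24
= 0.9552


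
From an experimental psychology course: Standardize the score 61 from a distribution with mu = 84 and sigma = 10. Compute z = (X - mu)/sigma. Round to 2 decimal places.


z = (X - mu) / sigma
= (61 - 84) / 10
= -23 / 10
= -2.30


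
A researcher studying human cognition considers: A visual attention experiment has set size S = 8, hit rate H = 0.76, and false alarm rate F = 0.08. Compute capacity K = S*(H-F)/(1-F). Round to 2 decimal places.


K = S * (H - F) / (1 - F)
H - F = 0.68
1 - F = 0.92
K = 8 * 0.68 / 0.92
= 5.91


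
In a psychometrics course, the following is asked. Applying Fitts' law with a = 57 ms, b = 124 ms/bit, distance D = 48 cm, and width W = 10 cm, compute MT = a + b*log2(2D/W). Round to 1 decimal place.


MT = 57 + 124 * log2(2*48/10)
2D/W = 9.6
log2(9.6) = 3.263
MT = 57 + 124 * 3.263
= 461.6 ms


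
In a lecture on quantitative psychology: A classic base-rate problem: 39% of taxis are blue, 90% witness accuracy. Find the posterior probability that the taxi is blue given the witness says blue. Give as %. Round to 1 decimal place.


P(blue | says blue) = P(says blue | blue)*P(blue) / [P(says blue | blue)*P(blue) + P(says blue | not blue)*P(not blue)]
Numerator = 0.9 * 0.39 = 0.351
False identification = 0.1 * 0.61 = 0.061
P = 0.351 / (0.351 + 0.061)
= 0.351 / 0.412
As percentage = 85.2


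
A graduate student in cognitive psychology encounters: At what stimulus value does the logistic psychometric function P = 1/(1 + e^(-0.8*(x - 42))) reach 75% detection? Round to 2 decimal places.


At P = 0.75: 0.75 = 1/(1 + e^(-k*(x-x0)))
Solving: e^(-k*(x-x0)) = 1/3
x = x0 + ln(3)/k
ln(3) = 1.0986
x = 42 + 1.0986/0.8
= 42 + 1.3732
= 43.37


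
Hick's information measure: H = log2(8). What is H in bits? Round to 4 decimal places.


H = log2(n)
H = log2(8)
= 3.0000


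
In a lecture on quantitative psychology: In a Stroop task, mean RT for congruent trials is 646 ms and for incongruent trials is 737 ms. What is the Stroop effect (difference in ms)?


Stroop effect = RT(incongruent) - RT(congruent)
= 737 - 646
= 91 ms


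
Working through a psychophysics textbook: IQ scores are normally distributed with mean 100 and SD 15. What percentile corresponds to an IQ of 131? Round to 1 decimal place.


z = (IQ - mean) / SD
z = (131 - 100) / 15 = 2.0667
Percentile = Phi(2.0667) * 100
Phi(2.0667) = 0.980619
= 98.1


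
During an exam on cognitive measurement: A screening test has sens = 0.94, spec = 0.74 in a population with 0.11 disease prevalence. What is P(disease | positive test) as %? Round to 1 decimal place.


PPV = (sens * prev) / (sens * prev + (1-spec) * (1-prev))
Numerator = 0.94 * 0.11 = 0.1034
P(positive and no disease) = (1 - spec) * (1 - prev) = (1 - 0.74) * (1 - 0.11) = 0.2314
Denominator = 0.1034 + 0.2314 = 0.3348
PPV = 0.1034 / 0.3348 = 0.308841
As percentage = 30.9


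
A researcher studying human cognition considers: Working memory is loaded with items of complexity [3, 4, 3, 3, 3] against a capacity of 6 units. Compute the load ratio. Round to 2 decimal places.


Total complexity = 3 + 4 + 3 + 3 + 3 = 16
Load = total / capacity = 16 / 6
= 2.67


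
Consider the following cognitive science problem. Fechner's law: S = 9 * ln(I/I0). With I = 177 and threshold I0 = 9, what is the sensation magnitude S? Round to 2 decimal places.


S = 9 * ln(177/9)
I/I0 = 19.666667
ln(19.666667) = 2.9789
S = 9 * 2.9789
= 26.81


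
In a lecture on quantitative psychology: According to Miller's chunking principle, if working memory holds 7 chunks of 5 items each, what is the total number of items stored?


Total items = chunks * items_per_chunk
= 7 * 5
= 35


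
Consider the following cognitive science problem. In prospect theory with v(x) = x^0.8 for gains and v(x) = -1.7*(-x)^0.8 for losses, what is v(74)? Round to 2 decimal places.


Since x = 74 >= 0, use v(x) = x^0.8
74^0.8 = 31.2885
v(74) = 31.29


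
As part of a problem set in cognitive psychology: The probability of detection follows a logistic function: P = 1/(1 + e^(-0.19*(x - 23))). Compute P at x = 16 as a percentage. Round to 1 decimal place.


P(x) = 1/(1 + e^(-0.19*(16 - 23)))
Exponent = -0.19 * -7 = 1.33
e^(1.33) = 3.781043
P = 1/(1 + 3.781043) = 0.209159
Percentage = 20.9


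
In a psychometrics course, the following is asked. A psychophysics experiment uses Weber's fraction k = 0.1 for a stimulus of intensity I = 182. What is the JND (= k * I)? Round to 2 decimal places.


JND = k * I
JND = 0.1 * 182
= 18.20


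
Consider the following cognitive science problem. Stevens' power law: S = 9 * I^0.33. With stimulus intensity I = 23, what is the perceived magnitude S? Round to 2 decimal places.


S = 9 * 23^0.33
23^0.33 = 2.8143
S = 9 * 2.8143
= 25.33


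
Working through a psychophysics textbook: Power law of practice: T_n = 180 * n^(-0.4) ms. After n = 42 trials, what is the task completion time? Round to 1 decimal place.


T_n = 180 * 42^(-0.4)
42^(-0.4) = 0.224233
T_n = 180 * 0.224233
= 40.4 ms


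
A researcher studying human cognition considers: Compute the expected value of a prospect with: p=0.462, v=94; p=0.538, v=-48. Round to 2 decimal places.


EU = sum(p_i * v_i)
0.462 * 94 = 43.428
0.538 * -48 = -25.824
EU = 43.428 + -25.824
= 17.60


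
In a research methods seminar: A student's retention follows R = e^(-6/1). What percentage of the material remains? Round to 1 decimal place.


R = e^(-t/S)
-t/S = -6/1 = -6.0
R = e^(-6.0) = 0.002479
Percentage = 0.002479 * 100
= 0.2


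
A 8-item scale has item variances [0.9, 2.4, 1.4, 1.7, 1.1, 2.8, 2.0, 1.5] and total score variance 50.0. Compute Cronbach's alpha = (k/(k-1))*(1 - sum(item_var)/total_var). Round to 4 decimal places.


alpha = (k/(k-1)) * (1 - sum(s_i^2)/s_total^2)
sum(item variances) = 13.8
k/(k-1) = 8/7 = 1.142857
1 - 13.8/50.0 = 1 - 0.276 = 0.724
alpha = 1.142857 * 0.724
= 0.8274


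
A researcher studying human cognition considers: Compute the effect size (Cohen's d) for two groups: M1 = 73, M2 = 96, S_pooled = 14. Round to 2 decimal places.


Cohen's d = (M1 - M2) / S_pooled
= (73 - 96) / 14
= -23 / 14
= -1.64


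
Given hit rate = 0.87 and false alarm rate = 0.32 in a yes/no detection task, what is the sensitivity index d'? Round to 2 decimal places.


d' = z(HR) - z(FAR)
z(0.87) = 1.1264
z(0.32) = -0.4677
d' = 1.1264 - -0.4677
= 1.59


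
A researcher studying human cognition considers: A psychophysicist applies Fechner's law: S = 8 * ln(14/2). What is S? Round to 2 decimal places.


S = 8 * ln(14/2)
I/I0 = 7.0
ln(7.0) = 1.9459
S = 8 * 1.9459
= 15.57


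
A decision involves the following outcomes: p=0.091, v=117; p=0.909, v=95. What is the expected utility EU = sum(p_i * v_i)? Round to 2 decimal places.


EU = sum(p_i * v_i)
0.091 * 117 = 10.647
0.909 * 95 = 86.355
EU = 10.647 + 86.355
= 97.00


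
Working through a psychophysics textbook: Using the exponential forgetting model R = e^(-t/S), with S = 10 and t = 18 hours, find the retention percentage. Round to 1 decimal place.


R = e^(-t/S)
-t/S = -18/10 = -1.8
R = e^(-1.8) = 0.165299
Percentage = 0.165299 * 100
= 16.5


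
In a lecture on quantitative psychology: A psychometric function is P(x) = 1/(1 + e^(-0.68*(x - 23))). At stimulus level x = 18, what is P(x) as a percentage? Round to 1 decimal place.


P(x) = 1/(1 + e^(-0.68*(18 - 23)))
Exponent = -0.68 * -5 = 3.4
e^(3.4) = 29.9641
P = 1/(1 + 29.9641) = 0.032295
Percentage = 3.2


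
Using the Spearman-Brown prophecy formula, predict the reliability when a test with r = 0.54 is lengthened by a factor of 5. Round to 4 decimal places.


r_new = n*r / (1 + (n-1)*r)
Numerator = 5 * 0.54 = 2.7
Denominator = 1 + 4 * 0.54 = 3.16
r_new = 2.7 / 3.16
= 0.8544


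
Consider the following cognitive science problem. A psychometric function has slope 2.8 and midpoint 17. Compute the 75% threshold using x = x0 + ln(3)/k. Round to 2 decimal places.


At P = 0.75: 0.75 = 1/(1 + e^(-k*(x-x0)))
Solving: e^(-k*(x-x0)) = 1/3
x = x0 + ln(3)/k
ln(3) = 1.0986
x = 17 + 1.0986/2.8
= 17 + 0.3924
= 17.39


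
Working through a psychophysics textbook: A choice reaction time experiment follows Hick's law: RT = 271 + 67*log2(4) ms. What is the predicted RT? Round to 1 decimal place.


RT = 271 + 67 * log2(4)
log2(4) = 2.0
RT = 271 + 67 * 2.0
= 271 + 134.0
= 405.0 ms


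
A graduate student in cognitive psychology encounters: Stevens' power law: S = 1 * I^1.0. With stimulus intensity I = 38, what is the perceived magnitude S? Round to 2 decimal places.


S = 1 * 38^1.0
38^1.0 = 38.0
S = 1 * 38.0
= 38.00


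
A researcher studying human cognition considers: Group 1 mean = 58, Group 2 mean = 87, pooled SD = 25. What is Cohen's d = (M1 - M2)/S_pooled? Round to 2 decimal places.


Cohen's d = (M1 - M2) / S_pooled
= (58 - 87) / 25
= -29 / 25
= -1.16


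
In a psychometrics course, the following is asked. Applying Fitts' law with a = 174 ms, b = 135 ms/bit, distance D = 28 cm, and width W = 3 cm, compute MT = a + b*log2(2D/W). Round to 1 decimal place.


MT = 174 + 135 * log2(2*28/3)
2D/W = 18.666667
log2(18.666667) = 4.2224
MT = 174 + 135 * 4.2224
= 744.0 ms


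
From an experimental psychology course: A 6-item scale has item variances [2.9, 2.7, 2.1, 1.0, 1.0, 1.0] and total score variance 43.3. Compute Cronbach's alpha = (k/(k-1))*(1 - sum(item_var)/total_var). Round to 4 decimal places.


alpha = (k/(k-1)) * (1 - sum(s_i^2)/s_total^2)
sum(item variances) = 10.7
k/(k-1) = 6/5 = 1.2
1 - 10.7/43.3 = 1 - 0.247113 = 0.752887
alpha = 1.2 * 0.752887
= 0.9035


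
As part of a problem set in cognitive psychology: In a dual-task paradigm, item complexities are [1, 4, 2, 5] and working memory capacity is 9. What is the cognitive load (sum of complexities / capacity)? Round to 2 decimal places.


Total complexity = 1 + 4 + 2 + 5 = 12
Load = total / capacity = 12 / 9
= 1.33


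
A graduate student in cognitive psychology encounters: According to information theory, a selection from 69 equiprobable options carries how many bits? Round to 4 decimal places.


H = log2(n)
H = log2(69)
= 6.1085


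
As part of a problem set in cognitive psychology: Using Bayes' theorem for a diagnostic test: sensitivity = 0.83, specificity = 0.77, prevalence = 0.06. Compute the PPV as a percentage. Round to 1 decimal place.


PPV = (sens * prev) / (sens * prev + (1-spec) * (1-prev))
Numerator = 0.83 * 0.06 = 0.0498
P(positive and no disease) = (1 - spec) * (1 - prev) = (1 - 0.77) * (1 - 0.06) = 0.2162
Denominator = 0.0498 + 0.2162 = 0.266
PPV = 0.0498 / 0.266 = 0.187218
As percentage = 18.7


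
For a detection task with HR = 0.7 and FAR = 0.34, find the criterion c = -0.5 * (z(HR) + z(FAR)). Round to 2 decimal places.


c = -0.5 * (z(HR) + z(FAR))
z(0.7) = 0.5244
z(0.34) = -0.4125
c = -0.5 * (0.5244 + -0.4125)
= -0.5 * 0.1119
= -0.06


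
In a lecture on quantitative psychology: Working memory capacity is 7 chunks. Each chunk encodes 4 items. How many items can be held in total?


Total items = chunks * items_per_chunk
= 7 * 4
= 28


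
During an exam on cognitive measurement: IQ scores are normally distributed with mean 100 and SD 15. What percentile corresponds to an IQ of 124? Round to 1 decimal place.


z = (IQ - mean) / SD
z = (124 - 100) / 15 = 1.6
Percentile = Phi(1.6) * 100
Phi(1.6) = 0.945201
= 94.5


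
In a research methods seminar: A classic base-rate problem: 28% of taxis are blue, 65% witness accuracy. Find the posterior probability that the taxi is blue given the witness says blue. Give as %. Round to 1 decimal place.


P(blue | says blue) = P(says blue | blue)*P(blue) / [P(says blue | blue)*P(blue) + P(says blue | not blue)*P(not blue)]
Numerator = 0.65 * 0.28 = 0.182
False identification = 0.35 * 0.72 = 0.252
P = 0.182 / (0.182 + 0.252)
= 0.182 / 0.434
As percentage = 41.9


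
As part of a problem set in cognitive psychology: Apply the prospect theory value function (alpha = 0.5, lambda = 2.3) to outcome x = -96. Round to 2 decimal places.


Since x = -96 < 0, use v(x) = -lambda*(-x)^alpha
(-x) = 96
96^0.5 = 9.798
v(-96) = -2.3 * 9.798
= -22.54


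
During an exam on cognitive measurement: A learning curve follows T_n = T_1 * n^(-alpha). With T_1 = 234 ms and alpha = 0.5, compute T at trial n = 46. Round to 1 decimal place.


T_n = 234 * 46^(-0.5)
46^(-0.5) = 0.147442
T_n = 234 * 0.147442
= 34.5 ms


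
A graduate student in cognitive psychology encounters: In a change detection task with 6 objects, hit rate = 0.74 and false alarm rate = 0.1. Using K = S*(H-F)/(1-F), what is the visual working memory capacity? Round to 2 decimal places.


K = S * (H - F) / (1 - F)
H - F = 0.64
1 - F = 0.9
K = 6 * 0.64 / 0.9
= 4.27


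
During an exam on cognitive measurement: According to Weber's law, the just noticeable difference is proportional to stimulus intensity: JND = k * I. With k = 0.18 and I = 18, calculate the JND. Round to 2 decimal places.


JND = k * I
JND = 0.18 * 18
= 3.24


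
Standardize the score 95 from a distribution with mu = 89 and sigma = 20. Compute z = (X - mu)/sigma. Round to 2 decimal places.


z = (X - mu) / sigma
= (95 - 89) / 20
= 6 / 20
= 0.30


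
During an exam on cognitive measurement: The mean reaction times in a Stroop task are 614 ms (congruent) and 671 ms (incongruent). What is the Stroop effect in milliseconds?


Stroop effect = RT(incongruent) - RT(congruent)
= 671 - 614
= 57 ms


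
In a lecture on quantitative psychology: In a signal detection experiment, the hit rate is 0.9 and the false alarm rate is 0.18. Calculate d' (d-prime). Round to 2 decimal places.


d' = z(HR) - z(FAR)
z(0.9) = 1.2816
z(0.18) = -0.9154
d' = 1.2816 - -0.9154
= 2.20


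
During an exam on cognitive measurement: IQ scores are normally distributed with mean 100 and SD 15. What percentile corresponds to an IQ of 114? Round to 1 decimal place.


z = (IQ - mean) / SD
z = (114 - 100) / 15 = 0.9333
Percentile = Phi(0.9333) * 100
Phi(0.9333) = 0.824667
= 82.5


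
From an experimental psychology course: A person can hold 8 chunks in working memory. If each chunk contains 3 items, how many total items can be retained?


Total items = chunks * items_per_chunk
= 8 * 3
= 24


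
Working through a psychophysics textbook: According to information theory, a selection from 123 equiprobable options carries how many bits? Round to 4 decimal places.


H = log2(n)
H = log2(123)
= 6.9425


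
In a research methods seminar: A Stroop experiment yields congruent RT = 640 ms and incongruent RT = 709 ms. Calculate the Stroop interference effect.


Stroop effect = RT(incongruent) - RT(congruent)
= 709 - 640
= 69 ms


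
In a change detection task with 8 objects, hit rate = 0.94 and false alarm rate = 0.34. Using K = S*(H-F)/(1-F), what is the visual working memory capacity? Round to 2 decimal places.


K = S * (H - F) / (1 - F)
H - F = 0.6
1 - F = 0.66
K = 8 * 0.6 / 0.66
= 7.27


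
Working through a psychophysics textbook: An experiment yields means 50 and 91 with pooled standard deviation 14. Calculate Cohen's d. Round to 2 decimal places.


Cohen's d = (M1 - M2) / S_pooled
= (50 - 91) / 14
= -41 / 14
= -2.93


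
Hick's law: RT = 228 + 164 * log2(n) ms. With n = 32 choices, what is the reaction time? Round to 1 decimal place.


RT = 228 + 164 * log2(32)
log2(32) = 5.0
RT = 228 + 164 * 5.0
= 228 + 820.0
= 1048.0 ms


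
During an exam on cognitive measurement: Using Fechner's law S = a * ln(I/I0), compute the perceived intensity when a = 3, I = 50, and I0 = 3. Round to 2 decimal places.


S = 3 * ln(50/3)
I/I0 = 16.666667
ln(16.666667) = 2.8134
S = 3 * 2.8134
= 8.44


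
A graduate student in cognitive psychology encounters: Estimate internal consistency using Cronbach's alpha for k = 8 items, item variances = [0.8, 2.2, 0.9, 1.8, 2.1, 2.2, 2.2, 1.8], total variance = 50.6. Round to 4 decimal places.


alpha = (k/(k-1)) * (1 - sum(s_i^2)/s_total^2)
sum(item variances) = 14.0
k/(k-1) = 8/7 = 1.142857
1 - 14.0/50.6 = 1 - 0.27668 = 0.72332
alpha = 1.142857 * 0.72332
= 0.8267


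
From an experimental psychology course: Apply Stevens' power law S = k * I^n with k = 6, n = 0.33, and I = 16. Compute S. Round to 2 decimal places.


S = 6 * 16^0.33
16^0.33 = 2.4967
S = 6 * 2.4967
= 14.98


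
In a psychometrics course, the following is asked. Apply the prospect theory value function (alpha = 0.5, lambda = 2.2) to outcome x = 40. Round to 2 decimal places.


Since x = 40 >= 0, use v(x) = x^0.5
40^0.5 = 6.3246
v(40) = 6.32


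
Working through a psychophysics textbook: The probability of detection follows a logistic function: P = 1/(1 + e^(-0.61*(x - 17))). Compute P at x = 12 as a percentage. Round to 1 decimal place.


P(x) = 1/(1 + e^(-0.61*(12 - 17)))
Exponent = -0.61 * -5 = 3.05
e^(3.05) = 21.115344
P = 1/(1 + 21.115344) = 0.045217
Percentage = 4.5


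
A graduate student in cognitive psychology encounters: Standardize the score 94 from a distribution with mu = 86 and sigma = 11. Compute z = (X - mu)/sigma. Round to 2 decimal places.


z = (X - mu) / sigma
= (94 - 86) / 11
= 8 / 11
= 0.73


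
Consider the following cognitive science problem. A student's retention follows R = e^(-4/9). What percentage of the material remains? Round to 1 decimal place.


R = e^(-t/S)
-t/S = -4/9 = -0.444444
R = e^(-0.444444) = 0.641181
Percentage = 0.641181 * 100
= 64.1


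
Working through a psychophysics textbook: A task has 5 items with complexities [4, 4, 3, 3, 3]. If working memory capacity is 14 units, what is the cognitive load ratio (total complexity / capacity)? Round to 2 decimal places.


Total complexity = 4 + 4 + 3 + 3 + 3 = 17
Load = total / capacity = 17 / 14
= 1.21


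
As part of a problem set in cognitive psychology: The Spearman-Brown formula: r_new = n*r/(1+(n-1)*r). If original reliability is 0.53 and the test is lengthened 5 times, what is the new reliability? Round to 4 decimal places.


r_new = n*r / (1 + (n-1)*r)
Numerator = 5 * 0.53 = 2.65
Denominator = 1 + 4 * 0.53 = 3.12
r_new = 2.65 / 3.12
= 0.8494


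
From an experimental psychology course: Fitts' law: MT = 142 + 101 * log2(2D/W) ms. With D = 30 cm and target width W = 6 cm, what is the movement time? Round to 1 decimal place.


MT = 142 + 101 * log2(2*30/6)
2D/W = 10.0
log2(10.0) = 3.3219
MT = 142 + 101 * 3.3219
= 477.5 ms


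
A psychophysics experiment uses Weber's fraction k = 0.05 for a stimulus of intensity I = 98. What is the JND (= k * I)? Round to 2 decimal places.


JND = k * I
JND = 0.05 * 98
= 4.90


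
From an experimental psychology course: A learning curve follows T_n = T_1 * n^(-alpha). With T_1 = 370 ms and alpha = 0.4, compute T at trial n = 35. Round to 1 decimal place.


T_n = 370 * 35^(-0.4)
35^(-0.4) = 0.241197
T_n = 370 * 0.241197
= 89.2 ms


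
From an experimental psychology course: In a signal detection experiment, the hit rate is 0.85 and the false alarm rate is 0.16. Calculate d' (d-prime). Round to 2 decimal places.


d' = z(HR) - z(FAR)
z(0.85) = 1.0364
z(0.16) = -0.9945
d' = 1.0364 - -0.9945
= 2.03


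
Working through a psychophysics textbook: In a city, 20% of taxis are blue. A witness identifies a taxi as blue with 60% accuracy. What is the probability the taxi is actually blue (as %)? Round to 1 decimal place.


P(blue | says blue) = P(says blue | blue)*P(blue) / [P(says blue | blue)*P(blue) + P(says blue | not blue)*P(not blue)]
Numerator = 0.6 * 0.2 = 0.12
False identification = 0.4 * 0.8 = 0.32
P = 0.12 / (0.12 + 0.32)
= 0.12 / 0.44
As percentage = 27.3


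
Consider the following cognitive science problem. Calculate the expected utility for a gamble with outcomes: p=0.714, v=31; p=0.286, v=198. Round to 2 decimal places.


EU = sum(p_i * v_i)
0.714 * 31 = 22.134
0.286 * 198 = 56.628
EU = 22.134 + 56.628
= 78.76


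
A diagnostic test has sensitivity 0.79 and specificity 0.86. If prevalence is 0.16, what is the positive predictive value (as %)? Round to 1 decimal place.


PPV = (sens * prev) / (sens * prev + (1-spec) * (1-prev))
Numerator = 0.79 * 0.16 = 0.1264
P(positive and no disease) = (1 - spec) * (1 - prev) = (1 - 0.86) * (1 - 0.16) = 0.1176
Denominator = 0.1264 + 0.1176 = 0.244
PPV = 0.1264 / 0.244 = 0.518033
As percentage = 51.8


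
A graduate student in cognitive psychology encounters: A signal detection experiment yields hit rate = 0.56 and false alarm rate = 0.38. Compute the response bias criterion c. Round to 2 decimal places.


c = -0.5 * (z(HR) + z(FAR))
z(0.56) = 0.151
z(0.38) = -0.3055
c = -0.5 * (0.151 + -0.3055)
= -0.5 * -0.1545
= 0.08


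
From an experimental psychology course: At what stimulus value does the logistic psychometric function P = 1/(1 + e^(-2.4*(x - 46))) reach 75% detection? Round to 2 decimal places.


At P = 0.75: 0.75 = 1/(1 + e^(-k*(x-x0)))
Solving: e^(-k*(x-x0)) = 1/3
x = x0 + ln(3)/k
ln(3) = 1.0986
x = 46 + 1.0986/2.4
= 46 + 0.4578
= 46.46


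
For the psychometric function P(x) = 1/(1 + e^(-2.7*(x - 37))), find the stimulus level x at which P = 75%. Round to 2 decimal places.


At P = 0.75: 0.75 = 1/(1 + e^(-k*(x-x0)))
Solving: e^(-k*(x-x0)) = 1/3
x = x0 + ln(3)/k
ln(3) = 1.0986
x = 37 + 1.0986/2.7
= 37 + 0.4069
= 37.41


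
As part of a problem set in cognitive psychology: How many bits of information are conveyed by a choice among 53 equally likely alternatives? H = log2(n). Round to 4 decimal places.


H = log2(n)
H = log2(53)
= 5.7279


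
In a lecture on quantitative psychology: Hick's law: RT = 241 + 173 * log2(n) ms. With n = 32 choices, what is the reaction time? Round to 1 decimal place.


RT = 241 + 173 * log2(32)
log2(32) = 5.0
RT = 241 + 173 * 5.0
= 241 + 865.0
= 1106.0 ms


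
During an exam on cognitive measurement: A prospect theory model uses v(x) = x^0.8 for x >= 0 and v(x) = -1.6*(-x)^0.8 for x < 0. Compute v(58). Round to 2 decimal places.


Since x = 58 >= 0, use v(x) = x^0.8
58^0.8 = 25.7479
v(58) = 25.75


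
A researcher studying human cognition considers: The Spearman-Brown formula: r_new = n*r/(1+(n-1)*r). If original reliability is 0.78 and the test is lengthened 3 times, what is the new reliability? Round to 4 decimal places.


r_new = n*r / (1 + (n-1)*r)
Numerator = 3 * 0.78 = 2.34
Denominator = 1 + 2 * 0.78 = 2.56
r_new = 2.34 / 2.56
= 0.9141


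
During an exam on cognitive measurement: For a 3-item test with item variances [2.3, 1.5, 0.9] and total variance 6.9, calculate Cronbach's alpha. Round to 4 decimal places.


alpha = (k/(k-1)) * (1 - sum(s_i^2)/s_total^2)
sum(item variances) = 4.7
k/(k-1) = 3/2 = 1.5
1 - 4.7/6.9 = 1 - 0.681159 = 0.318841
alpha = 1.5 * 0.318841
= 0.4783


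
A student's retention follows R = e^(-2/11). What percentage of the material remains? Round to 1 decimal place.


R = e^(-t/S)
-t/S = -2/11 = -0.181818
R = e^(-0.181818) = 0.833753
Percentage = 0.833753 * 100
= 83.4


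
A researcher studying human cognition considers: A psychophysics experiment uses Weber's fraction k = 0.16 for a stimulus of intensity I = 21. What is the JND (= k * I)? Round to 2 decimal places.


JND = k * I
JND = 0.16 * 21
= 3.36


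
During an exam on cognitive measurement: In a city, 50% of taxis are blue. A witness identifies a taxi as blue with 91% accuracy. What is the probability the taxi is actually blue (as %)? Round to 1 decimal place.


P(blue | says blue) = P(says blue | blue)*P(blue) / [P(says blue | blue)*P(blue) + P(says blue | not blue)*P(not blue)]
Numerator = 0.91 * 0.5 = 0.455
False identification = 0.09 * 0.5 = 0.045
P = 0.455 / (0.455 + 0.045)
= 0.455 / 0.5
As percentage = 91.0


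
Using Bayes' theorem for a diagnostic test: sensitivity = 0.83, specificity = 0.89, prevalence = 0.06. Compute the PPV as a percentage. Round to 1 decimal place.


PPV = (sens * prev) / (sens * prev + (1-spec) * (1-prev))
Numerator = 0.83 * 0.06 = 0.0498
P(positive and no disease) = (1 - spec) * (1 - prev) = (1 - 0.89) * (1 - 0.06) = 0.1034
Denominator = 0.0498 + 0.1034 = 0.1532
PPV = 0.0498 / 0.1532 = 0.325065
As percentage = 32.5


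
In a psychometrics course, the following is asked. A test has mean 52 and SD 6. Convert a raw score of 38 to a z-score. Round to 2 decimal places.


z = (X - mu) / sigma
= (38 - 52) / 6
= -14 / 6
= -2.33


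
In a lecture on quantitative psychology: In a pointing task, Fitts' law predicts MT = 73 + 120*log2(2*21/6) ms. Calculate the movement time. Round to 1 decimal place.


MT = 73 + 120 * log2(2*21/6)
2D/W = 7.0
log2(7.0) = 2.8074
MT = 73 + 120 * 2.8074
= 409.9 ms


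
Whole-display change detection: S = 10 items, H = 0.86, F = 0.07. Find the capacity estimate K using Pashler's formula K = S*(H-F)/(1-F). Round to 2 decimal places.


K = S * (H - F) / (1 - F)
H - F = 0.79
1 - F = 0.93
K = 10 * 0.79 / 0.93
= 8.49


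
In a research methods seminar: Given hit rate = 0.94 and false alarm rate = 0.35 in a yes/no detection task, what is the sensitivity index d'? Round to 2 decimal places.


d' = z(HR) - z(FAR)
z(0.94) = 1.5548
z(0.35) = -0.3853
d' = 1.5548 - -0.3853
= 1.94


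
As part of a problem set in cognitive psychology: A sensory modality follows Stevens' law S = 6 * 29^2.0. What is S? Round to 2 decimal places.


S = 6 * 29^2.0
29^2.0 = 841.0
S = 6 * 841.0
= 5046.00


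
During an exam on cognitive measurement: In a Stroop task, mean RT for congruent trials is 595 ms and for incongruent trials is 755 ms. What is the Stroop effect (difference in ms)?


Stroop effect = RT(incongruent) - RT(congruent)
= 755 - 595
= 160 ms


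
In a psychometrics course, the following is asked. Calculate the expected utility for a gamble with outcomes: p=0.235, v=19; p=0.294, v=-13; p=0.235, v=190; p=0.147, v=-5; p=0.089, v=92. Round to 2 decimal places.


EU = sum(p_i * v_i)
0.235 * 19 = 4.465
0.294 * -13 = -3.822
0.235 * 190 = 44.65
0.147 * -5 = -0.735
0.089 * 92 = 8.188
EU = 4.465 + -3.822 + 44.65 + -0.735 + 8.188
= 52.75


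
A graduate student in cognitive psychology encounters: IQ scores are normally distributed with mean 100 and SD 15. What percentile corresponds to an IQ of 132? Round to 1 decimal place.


z = (IQ - mean) / SD
z = (132 - 100) / 15 = 2.1333
Percentile = Phi(2.1333) * 100
Phi(2.1333) = 0.98355
= 98.4


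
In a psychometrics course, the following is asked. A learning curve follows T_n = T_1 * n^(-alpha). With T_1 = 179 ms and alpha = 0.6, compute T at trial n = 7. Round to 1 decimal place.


T_n = 179 * 7^(-0.6)
7^(-0.6) = 0.311129
T_n = 179 * 0.311129
= 55.7 ms


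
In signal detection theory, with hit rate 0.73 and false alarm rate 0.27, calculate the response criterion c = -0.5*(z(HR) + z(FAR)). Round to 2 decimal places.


c = -0.5 * (z(HR) + z(FAR))
z(0.73) = 0.6128
z(0.27) = -0.6128
c = -0.5 * (0.6128 + -0.6128)
= -0.5 * 0.0
= 0.00


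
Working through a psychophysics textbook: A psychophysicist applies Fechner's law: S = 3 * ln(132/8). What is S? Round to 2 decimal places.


S = 3 * ln(132/8)
I/I0 = 16.5
ln(16.5) = 2.8034
S = 3 * 2.8034
= 8.41


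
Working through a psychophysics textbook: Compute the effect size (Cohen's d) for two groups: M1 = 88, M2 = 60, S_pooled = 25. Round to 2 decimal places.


Cohen's d = (M1 - M2) / S_pooled
= (88 - 60) / 25
= 28 / 25
= 1.12


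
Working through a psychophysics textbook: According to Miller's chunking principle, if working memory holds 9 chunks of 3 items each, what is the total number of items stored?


Total items = chunks * items_per_chunk
= 9 * 3
= 27


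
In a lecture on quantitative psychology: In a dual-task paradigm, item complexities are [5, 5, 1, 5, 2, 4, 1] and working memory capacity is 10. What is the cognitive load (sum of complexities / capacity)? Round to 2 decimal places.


Total complexity = 5 + 5 + 1 + 5 + 2 + 4 + 1 = 23
Load = total / capacity = 23 / 10
= 2.30


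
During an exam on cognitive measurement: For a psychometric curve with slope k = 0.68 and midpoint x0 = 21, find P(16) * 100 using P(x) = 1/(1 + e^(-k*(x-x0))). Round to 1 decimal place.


P(x) = 1/(1 + e^(-0.68*(16 - 21)))
Exponent = -0.68 * -5 = 3.4
e^(3.4) = 29.9641
P = 1/(1 + 29.9641) = 0.032295
Percentage = 3.2


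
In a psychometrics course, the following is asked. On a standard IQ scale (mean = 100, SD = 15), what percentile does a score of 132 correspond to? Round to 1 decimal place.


z = (IQ - mean) / SD
z = (132 - 100) / 15 = 2.1333
Percentile = Phi(2.1333) * 100
Phi(2.1333) = 0.98355
= 98.4


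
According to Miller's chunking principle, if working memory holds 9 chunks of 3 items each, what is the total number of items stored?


Total items = chunks * items_per_chunk
= 9 * 3
= 27


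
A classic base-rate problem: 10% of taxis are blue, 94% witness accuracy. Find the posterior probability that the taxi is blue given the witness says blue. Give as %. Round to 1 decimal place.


P(blue | says blue) = P(says blue | blue)*P(blue) / [P(says blue | blue)*P(blue) + P(says blue | not blue)*P(not blue)]
Numerator = 0.94 * 0.1 = 0.094
False identification = 0.06 * 0.9 = 0.054
P = 0.094 / (0.094 + 0.054)
= 0.094 / 0.148
As percentage = 63.5


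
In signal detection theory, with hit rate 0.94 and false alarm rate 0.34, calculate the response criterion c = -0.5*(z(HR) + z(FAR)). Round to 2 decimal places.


c = -0.5 * (z(HR) + z(FAR))
z(0.94) = 1.5548
z(0.34) = -0.4125
c = -0.5 * (1.5548 + -0.4125)
= -0.5 * 1.1423
= -0.57


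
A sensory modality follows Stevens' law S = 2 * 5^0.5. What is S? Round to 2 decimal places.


S = 2 * 5^0.5
5^0.5 = 2.2361
S = 2 * 2.2361
= 4.47


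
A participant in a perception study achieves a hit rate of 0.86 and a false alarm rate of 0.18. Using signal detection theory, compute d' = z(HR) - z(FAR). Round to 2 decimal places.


d' = z(HR) - z(FAR)
z(0.86) = 1.0803
z(0.18) = -0.9154
d' = 1.0803 - -0.9154
= 2.00


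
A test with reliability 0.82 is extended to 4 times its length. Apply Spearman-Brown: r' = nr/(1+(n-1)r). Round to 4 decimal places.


r_new = n*r / (1 + (n-1)*r)
Numerator = 4 * 0.82 = 3.28
Denominator = 1 + 3 * 0.82 = 3.46
r_new = 3.28 / 3.46
= 0.9480


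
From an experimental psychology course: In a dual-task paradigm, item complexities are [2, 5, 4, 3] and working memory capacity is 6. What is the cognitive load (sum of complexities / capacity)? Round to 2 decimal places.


Total complexity = 2 + 5 + 4 + 3 = 14
Load = total / capacity = 14 / 6
= 2.33


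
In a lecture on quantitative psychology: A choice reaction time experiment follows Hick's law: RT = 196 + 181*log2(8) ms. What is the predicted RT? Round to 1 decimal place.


RT = 196 + 181 * log2(8)
log2(8) = 3.0
RT = 196 + 181 * 3.0
= 196 + 543.0
= 739.0 ms


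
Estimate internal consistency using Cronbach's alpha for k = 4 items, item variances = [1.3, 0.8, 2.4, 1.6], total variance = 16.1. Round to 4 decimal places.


alpha = (k/(k-1)) * (1 - sum(s_i^2)/s_total^2)
sum(item variances) = 6.1
k/(k-1) = 4/3 = 1.333333
1 - 6.1/16.1 = 1 - 0.378882 = 0.621118
alpha = 1.333333 * 0.621118
= 0.8282


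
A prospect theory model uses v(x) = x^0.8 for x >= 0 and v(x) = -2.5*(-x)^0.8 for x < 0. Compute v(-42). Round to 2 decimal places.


Since x = -42 < 0, use v(x) = -lambda*(-x)^alpha
(-x) = 42
42^0.8 = 19.8884
v(-42) = -2.5 * 19.8884
= -49.72


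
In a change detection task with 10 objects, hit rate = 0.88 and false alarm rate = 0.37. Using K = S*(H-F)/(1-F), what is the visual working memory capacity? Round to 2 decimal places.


K = S * (H - F) / (1 - F)
H - F = 0.51
1 - F = 0.63
K = 10 * 0.51 / 0.63
= 8.10


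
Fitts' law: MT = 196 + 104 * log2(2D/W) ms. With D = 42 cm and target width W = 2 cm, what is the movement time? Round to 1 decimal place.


MT = 196 + 104 * log2(2*42/2)
2D/W = 42.0
log2(42.0) = 5.3923
MT = 196 + 104 * 5.3923
= 756.8 ms


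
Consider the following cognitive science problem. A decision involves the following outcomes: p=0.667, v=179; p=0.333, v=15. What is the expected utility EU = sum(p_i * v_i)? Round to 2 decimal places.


EU = sum(p_i * v_i)
0.667 * 179 = 119.393
0.333 * 15 = 4.995
EU = 119.393 + 4.995
= 124.39


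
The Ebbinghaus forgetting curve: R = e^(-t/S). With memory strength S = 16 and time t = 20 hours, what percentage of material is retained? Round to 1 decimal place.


R = e^(-t/S)
-t/S = -20/16 = -1.25
R = e^(-1.25) = 0.286505
Percentage = 0.286505 * 100
= 28.7


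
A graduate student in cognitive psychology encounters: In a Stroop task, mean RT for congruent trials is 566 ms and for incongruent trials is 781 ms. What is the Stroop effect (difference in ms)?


Stroop effect = RT(incongruent) - RT(congruent)
= 781 - 566
= 215 ms


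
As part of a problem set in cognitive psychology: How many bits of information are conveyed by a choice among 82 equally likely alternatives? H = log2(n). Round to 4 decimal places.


H = log2(n)
H = log2(82)
= 6.3576


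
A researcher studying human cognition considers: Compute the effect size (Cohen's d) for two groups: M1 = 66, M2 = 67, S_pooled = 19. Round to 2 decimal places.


Cohen's d = (M1 - M2) / S_pooled
= (66 - 67) / 19
= -1 / 19
= -0.05
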